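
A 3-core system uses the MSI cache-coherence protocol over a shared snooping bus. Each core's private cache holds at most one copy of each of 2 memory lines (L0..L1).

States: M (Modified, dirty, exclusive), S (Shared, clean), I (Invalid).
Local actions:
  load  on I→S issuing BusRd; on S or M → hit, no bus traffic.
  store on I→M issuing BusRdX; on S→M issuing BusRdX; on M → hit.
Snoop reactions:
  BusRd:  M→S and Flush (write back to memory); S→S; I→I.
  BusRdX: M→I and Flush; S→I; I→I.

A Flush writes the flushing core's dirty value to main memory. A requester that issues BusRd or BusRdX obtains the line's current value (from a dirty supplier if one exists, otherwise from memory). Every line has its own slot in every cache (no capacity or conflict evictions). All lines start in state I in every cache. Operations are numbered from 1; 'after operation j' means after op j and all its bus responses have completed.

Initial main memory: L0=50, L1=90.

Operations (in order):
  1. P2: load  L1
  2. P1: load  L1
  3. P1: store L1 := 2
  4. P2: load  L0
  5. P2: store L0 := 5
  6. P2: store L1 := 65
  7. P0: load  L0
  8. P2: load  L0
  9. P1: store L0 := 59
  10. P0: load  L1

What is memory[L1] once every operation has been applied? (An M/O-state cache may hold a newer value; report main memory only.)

step 1: P2: load  L1  ⟶  IIS  (L1)  txn=BusRd  M[L1]=90
step 2: P1: load  L1  ⟶  ISS  (L1)  txn=BusRd  M[L1]=90
step 3: P1: store L1 := 2  ⟶  IMI  (L1)  txn=BusRdX  M[L1]=90
step 4: P2: load  L0  ⟶  IIS  (L0)  txn=BusRd  M[L0]=50
step 5: P2: store L0 := 5  ⟶  IIM  (L0)  txn=BusRdX  M[L0]=50
step 6: P2: store L1 := 65  ⟶  IIM  (L1)  txn=BusRdX+Flush  M[L1]=2
step 7: P0: load  L0  ⟶  SIS  (L0)  txn=BusRd+Flush  M[L0]=5
step 8: P2: load  L0  ⟶  SIS  (L0)  txn=∅  M[L0]=5
step 9: P1: store L0 := 59  ⟶  IMI  (L0)  txn=BusRdX  M[L0]=5
step 10: P0: load  L1  ⟶  SIS  (L1)  txn=BusRd+Flush  M[L1]=65

memory[L1] = 65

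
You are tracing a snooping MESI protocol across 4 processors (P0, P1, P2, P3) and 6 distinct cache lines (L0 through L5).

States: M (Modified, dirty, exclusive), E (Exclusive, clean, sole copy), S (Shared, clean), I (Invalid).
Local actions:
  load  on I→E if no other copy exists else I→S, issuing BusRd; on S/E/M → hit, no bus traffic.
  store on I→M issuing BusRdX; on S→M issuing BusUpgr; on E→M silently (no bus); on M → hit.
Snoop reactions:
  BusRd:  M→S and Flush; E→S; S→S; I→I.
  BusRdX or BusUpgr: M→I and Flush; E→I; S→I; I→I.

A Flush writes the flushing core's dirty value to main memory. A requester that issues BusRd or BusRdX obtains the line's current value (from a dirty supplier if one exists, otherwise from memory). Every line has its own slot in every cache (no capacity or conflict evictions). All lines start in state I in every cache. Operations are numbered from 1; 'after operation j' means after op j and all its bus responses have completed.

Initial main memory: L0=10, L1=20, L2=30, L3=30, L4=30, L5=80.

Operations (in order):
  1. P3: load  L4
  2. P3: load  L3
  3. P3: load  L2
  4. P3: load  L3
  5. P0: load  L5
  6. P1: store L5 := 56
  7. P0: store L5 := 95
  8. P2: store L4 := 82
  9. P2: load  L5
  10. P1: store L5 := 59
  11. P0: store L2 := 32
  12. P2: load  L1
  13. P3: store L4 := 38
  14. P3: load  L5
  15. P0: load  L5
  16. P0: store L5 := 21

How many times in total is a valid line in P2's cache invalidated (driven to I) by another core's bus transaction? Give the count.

  op1 P3: load  L4 → I/I/I/E on L4; bus BusRd; mem=30
  op2 P3: load  L3 → I/I/I/E on L3; bus BusRd; mem=30
  op3 P3: load  L2 → I/I/I/E on L2; bus BusRd; mem=30
  op4 P3: load  L3 → I/I/I/E on L3; bus (none); mem=30
  op5 P0: load  L5 → E/I/I/I on L5; bus BusRd; mem=80
  op6 P1: store L5 := 56 → I/M/I/I on L5; bus BusRdX; mem=80
  op7 P0: store L5 := 95 → M/I/I/I on L5; bus BusRdX Flush; mem=56
  op8 P2: store L4 := 82 → I/I/M/I on L4; bus BusRdX; mem=30
  op9 P2: load  L5 → S/I/S/I on L5; bus BusRd Flush; mem=95
  op10 P1: store L5 := 59 → I/M/I/I on L5; bus BusRdX; mem=95
  op11 P0: store L2 := 32 → M/I/I/I on L2; bus BusRdX; mem=30
  op12 P2: load  L1 → I/I/E/I on L1; bus BusRd; mem=20
  op13 P3: store L4 := 38 → I/I/I/M on L4; bus BusRdX Flush; mem=82
  op14 P3: load  L5 → I/S/I/S on L5; bus BusRd Flush; mem=59
  op15 P0: load  L5 → S/S/I/S on L5; bus BusRd; mem=59
  op16 P0: store L5 := 21 → M/I/I/I on L5; bus BusUpgr; mem=59

invalidations = 2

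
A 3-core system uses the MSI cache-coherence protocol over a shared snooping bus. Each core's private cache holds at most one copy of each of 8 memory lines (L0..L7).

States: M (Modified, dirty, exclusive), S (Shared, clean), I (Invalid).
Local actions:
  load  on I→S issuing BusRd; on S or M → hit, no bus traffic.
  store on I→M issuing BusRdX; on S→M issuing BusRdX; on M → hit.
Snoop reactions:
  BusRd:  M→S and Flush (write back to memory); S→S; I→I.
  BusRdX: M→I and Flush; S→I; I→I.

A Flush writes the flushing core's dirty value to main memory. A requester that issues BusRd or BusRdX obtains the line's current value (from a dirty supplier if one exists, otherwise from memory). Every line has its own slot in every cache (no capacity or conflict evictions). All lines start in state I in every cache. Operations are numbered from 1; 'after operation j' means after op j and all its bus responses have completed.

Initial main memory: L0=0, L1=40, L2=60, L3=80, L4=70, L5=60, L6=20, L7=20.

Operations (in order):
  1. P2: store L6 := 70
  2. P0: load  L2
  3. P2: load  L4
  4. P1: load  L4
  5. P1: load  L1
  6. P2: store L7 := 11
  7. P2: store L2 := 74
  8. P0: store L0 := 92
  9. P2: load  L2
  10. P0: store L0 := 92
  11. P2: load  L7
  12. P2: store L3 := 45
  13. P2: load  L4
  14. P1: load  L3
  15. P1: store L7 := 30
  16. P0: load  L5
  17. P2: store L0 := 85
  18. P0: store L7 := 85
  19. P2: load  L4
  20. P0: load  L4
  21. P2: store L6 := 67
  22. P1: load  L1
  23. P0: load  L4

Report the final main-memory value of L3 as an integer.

memory[L3] = 45

[1] P2: store L6 := 70 | P0:I, P1:I, P2:M(70) | bus: BusRdX
[2] P0: load  L2 | P0:S(60), P1:I, P2:I | bus: BusRd
[3] P2: load  L4 | P0:I, P1:I, P2:S(70) | bus: BusRd
[4] P1: load  L4 | P0:I, P1:S(70), P2:S(70) | bus: BusRd
[5] P1: load  L1 | P0:I, P1:S(40), P2:I | bus: BusRd
[6] P2: store L7 := 11 | P0:I, P1:I, P2:M(11) | bus: BusRdX
[7] P2: store L2 := 74 | P0:I, P1:I, P2:M(74) | bus: BusRdX
[8] P0: store L0 := 92 | P0:M(92), P1:I, P2:I | bus: BusRdX
[9] P2: load  L2 | P0:I, P1:I, P2:M(74) | bus: none
[10] P0: store L0 := 92 | P0:M(92), P1:I, P2:I | bus: none
[11] P2: load  L7 | P0:I, P1:I, P2:M(11) | bus: none
[12] P2: store L3 := 45 | P0:I, P1:I, P2:M(45) | bus: BusRdX
[13] P2: load  L4 | P0:I, P1:S(70), P2:S(70) | bus: none
[14] P1: load  L3 | P0:I, P1:S(45), P2:S(45) | bus: BusRd,Flush
[15] P1: store L7 := 30 | P0:I, P1:M(30), P2:I | bus: BusRdX,Flush
[16] P0: load  L5 | P0:S(60), P1:I, P2:I | bus: BusRd
[17] P2: store L0 := 85 | P0:I, P1:I, P2:M(85) | bus: BusRdX,Flush
[18] P0: store L7 := 85 | P0:M(85), P1:I, P2:I | bus: BusRdX,Flush
[19] P2: load  L4 | P0:I, P1:S(70), P2:S(70) | bus: none
[20] P0: load  L4 | P0:S(70), P1:S(70), P2:S(70) | bus: BusRd
[21] P2: store L6 := 67 | P0:I, P1:I, P2:M(67) | bus: none
[22] P1: load  L1 | P0:I, P1:S(40), P2:I | bus: none
[23] P0: load  L4 | P0:S(70), P1:S(70), P2:S(70) | bus: none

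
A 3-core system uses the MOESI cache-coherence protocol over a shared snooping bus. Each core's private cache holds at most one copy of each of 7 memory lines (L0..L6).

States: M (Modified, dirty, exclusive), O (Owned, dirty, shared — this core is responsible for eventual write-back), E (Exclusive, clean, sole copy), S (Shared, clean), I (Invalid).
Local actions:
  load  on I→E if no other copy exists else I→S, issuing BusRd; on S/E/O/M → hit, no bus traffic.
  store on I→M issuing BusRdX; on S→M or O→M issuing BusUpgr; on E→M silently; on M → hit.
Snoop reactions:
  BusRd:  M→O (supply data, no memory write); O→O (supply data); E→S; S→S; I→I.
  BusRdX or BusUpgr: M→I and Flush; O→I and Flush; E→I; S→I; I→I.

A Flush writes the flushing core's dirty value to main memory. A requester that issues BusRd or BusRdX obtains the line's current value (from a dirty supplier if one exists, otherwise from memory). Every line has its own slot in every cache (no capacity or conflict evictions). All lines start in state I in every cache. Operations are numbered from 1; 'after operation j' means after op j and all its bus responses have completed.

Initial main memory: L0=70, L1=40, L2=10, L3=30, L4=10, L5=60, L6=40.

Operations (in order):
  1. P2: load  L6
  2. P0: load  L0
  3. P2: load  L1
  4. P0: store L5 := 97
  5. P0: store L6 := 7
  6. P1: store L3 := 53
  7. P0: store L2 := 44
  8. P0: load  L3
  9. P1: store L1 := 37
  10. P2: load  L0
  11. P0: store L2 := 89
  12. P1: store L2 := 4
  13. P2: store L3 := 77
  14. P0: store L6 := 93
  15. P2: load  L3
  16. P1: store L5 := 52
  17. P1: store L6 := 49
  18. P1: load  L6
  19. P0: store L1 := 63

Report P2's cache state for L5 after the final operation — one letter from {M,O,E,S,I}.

state = I

  op1 P2: load  L6 → I/I/E on L6; bus BusRd; mem=40
  op2 P0: load  L0 → E/I/I on L0; bus BusRd; mem=70
  op3 P2: load  L1 → I/I/E on L1; bus BusRd; mem=40
  op4 P0: store L5 := 97 → M/I/I on L5; bus BusRdX; mem=60
  op5 P0: store L6 := 7 → M/I/I on L6; bus BusRdX; mem=40
  op6 P1: store L3 := 53 → I/M/I on L3; bus BusRdX; mem=30
  op7 P0: store L2 := 44 → M/I/I on L2; bus BusRdX; mem=10
  op8 P0: load  L3 → S/O/I on L3; bus BusRd; mem=30
  op9 P1: store L1 := 37 → I/M/I on L1; bus BusRdX; mem=40
  op10 P2: load  L0 → S/I/S on L0; bus BusRd; mem=70
  op11 P0: store L2 := 89 → M/I/I on L2; bus (none); mem=10
  op12 P1: store L2 := 4 → I/M/I on L2; bus BusRdX Flush; mem=89
  op13 P2: store L3 := 77 → I/I/M on L3; bus BusRdX Flush; mem=53
  op14 P0: store L6 := 93 → M/I/I on L6; bus (none); mem=40
  op15 P2: load  L3 → I/I/M on L3; bus (none); mem=53
  op16 P1: store L5 := 52 → I/M/I on L5; bus BusRdX Flush; mem=97
  op17 P1: store L6 := 49 → I/M/I on L6; bus BusRdX Flush; mem=93
  op18 P1: load  L6 → I/M/I on L6; bus (none); mem=93
  op19 P0: store L1 := 63 → M/I/I on L1; bus BusRdX Flush; mem=37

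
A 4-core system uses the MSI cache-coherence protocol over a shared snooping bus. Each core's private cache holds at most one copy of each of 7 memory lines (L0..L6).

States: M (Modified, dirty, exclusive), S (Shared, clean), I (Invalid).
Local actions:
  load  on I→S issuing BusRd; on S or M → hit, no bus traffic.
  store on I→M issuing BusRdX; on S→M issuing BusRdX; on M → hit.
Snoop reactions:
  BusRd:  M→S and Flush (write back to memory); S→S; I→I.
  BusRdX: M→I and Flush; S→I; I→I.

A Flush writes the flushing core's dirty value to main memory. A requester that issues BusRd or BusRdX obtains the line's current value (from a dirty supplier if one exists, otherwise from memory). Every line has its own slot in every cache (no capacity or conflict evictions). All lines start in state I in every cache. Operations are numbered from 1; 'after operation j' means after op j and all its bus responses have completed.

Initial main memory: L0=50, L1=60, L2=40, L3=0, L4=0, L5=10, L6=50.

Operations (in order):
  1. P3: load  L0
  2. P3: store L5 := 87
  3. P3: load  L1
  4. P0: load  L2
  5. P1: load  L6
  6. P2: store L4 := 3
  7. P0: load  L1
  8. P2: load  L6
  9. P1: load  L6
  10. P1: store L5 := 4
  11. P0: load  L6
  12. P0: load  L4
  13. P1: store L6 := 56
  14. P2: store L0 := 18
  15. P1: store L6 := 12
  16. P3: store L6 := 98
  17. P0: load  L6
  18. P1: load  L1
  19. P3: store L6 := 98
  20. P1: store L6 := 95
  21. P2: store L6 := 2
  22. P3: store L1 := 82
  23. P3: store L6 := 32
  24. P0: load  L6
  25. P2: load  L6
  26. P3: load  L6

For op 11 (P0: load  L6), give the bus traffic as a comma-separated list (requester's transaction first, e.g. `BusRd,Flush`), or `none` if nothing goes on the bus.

bus = BusRd

step 1: P3: load  L0  ⟶  IIIS  (L0)  txn=BusRd  M[L0]=50
step 2: P3: store L5 := 87  ⟶  IIIM  (L5)  txn=BusRdX  M[L5]=10
step 3: P3: load  L1  ⟶  IIIS  (L1)  txn=BusRd  M[L1]=60
step 4: P0: load  L2  ⟶  SIII  (L2)  txn=BusRd  M[L2]=40
step 5: P1: load  L6  ⟶  ISII  (L6)  txn=BusRd  M[L6]=50
step 6: P2: store L4 := 3  ⟶  IIMI  (L4)  txn=BusRdX  M[L4]=0
step 7: P0: load  L1  ⟶  SIIS  (L1)  txn=BusRd  M[L1]=60
step 8: P2: load  L6  ⟶  ISSI  (L6)  txn=BusRd  M[L6]=50
step 9: P1: load  L6  ⟶  ISSI  (L6)  txn=∅  M[L6]=50
step 10: P1: store L5 := 4  ⟶  IMII  (L5)  txn=BusRdX+Flush  M[L5]=87
step 11: P0: load  L6  ⟶  SSSI  (L6)  txn=BusRd  M[L6]=50
step 12: P0: load  L4  ⟶  SISI  (L4)  txn=BusRd+Flush  M[L4]=3
step 13: P1: store L6 := 56  ⟶  IMII  (L6)  txn=BusRdX  M[L6]=50
step 14: P2: store L0 := 18  ⟶  IIMI  (L0)  txn=BusRdX  M[L0]=50
step 15: P1: store L6 := 12  ⟶  IMII  (L6)  txn=∅  M[L6]=50
step 16: P3: store L6 := 98  ⟶  IIIM  (L6)  txn=BusRdX+Flush  M[L6]=12
step 17: P0: load  L6  ⟶  SIIS  (L6)  txn=BusRd+Flush  M[L6]=98
step 18: P1: load  L1  ⟶  SSIS  (L1)  txn=BusRd  M[L1]=60
step 19: P3: store L6 := 98  ⟶  IIIM  (L6)  txn=BusRdX  M[L6]=98
step 20: P1: store L6 := 95  ⟶  IMII  (L6)  txn=BusRdX+Flush  M[L6]=98
step 21: P2: store L6 := 2  ⟶  IIMI  (L6)  txn=BusRdX+Flush  M[L6]=95
step 22: P3: store L1 := 82  ⟶  IIIM  (L1)  txn=BusRdX  M[L1]=60
step 23: P3: store L6 := 32  ⟶  IIIM  (L6)  txn=BusRdX+Flush  M[L6]=2
step 24: P0: load  L6  ⟶  SIIS  (L6)  txn=BusRd+Flush  M[L6]=32
step 25: P2: load  L6  ⟶  SISS  (L6)  txn=BusRd  M[L6]=32
step 26: P3: load  L6  ⟶  SISS  (L6)  txn=∅  M[L6]=32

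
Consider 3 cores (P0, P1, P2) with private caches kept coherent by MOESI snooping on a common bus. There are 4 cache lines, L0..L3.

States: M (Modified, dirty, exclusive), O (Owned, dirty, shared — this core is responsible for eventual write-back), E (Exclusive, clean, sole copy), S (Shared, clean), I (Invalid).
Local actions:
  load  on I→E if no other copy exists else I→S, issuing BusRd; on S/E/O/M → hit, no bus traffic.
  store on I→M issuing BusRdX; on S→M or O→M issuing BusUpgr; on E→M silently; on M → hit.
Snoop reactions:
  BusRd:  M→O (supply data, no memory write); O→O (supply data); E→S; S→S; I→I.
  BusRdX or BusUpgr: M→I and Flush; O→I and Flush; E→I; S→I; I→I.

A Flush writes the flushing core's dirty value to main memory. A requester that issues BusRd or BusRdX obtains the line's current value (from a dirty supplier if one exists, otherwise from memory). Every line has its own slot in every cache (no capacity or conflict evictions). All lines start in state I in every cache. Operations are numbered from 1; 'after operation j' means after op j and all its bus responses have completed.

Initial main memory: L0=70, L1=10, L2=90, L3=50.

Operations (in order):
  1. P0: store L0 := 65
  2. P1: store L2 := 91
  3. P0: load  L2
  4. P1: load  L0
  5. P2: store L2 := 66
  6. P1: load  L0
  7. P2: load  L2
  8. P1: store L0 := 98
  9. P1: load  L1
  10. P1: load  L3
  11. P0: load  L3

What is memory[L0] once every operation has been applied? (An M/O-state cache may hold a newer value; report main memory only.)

memory[L0] = 65

[1] P0: store L0 := 65 | P0:M(65), P1:I, P2:I | bus: BusRdX
[2] P1: store L2 := 91 | P0:I, P1:M(91), P2:I | bus: BusRdX
[3] P0: load  L2 | P0:S(91), P1:O(91), P2:I | bus: BusRd
[4] P1: load  L0 | P0:O(65), P1:S(65), P2:I | bus: BusRd
[5] P2: store L2 := 66 | P0:I, P1:I, P2:M(66) | bus: BusRdX,Flush
[6] P1: load  L0 | P0:O(65), P1:S(65), P2:I | bus: none
[7] P2: load  L2 | P0:I, P1:I, P2:M(66) | bus: none
[8] P1: store L0 := 98 | P0:I, P1:M(98), P2:I | bus: BusUpgr,Flush
[9] P1: load  L1 | P0:I, P1:E(10), P2:I | bus: BusRd
[10] P1: load  L3 | P0:I, P1:E(50), P2:I | bus: BusRd
[11] P0: load  L3 | P0:S(50), P1:S(50), P2:I | bus: BusRd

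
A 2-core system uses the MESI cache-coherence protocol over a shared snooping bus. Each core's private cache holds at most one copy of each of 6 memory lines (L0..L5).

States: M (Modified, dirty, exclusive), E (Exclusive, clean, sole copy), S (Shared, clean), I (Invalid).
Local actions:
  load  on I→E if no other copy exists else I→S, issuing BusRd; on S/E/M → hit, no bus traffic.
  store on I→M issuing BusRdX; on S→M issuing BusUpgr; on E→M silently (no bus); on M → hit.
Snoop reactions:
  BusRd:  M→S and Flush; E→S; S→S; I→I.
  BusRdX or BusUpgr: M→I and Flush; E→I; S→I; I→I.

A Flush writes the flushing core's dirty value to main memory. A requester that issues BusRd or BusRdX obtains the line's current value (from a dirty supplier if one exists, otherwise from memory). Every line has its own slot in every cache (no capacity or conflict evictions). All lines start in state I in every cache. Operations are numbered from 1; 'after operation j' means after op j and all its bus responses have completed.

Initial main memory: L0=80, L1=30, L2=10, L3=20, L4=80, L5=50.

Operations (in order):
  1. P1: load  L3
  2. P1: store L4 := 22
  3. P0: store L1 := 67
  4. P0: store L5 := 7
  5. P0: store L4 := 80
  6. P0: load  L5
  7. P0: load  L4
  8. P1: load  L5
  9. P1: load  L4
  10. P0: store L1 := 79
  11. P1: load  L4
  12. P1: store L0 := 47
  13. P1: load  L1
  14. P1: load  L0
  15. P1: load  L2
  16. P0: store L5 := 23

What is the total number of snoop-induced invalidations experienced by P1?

  op1 P1: load  L3 → I/E on L3; bus BusRd; mem=20
  op2 P1: store L4 := 22 → I/M on L4; bus BusRdX; mem=80
  op3 P0: store L1 := 67 → M/I on L1; bus BusRdX; mem=30
  op4 P0: store L5 := 7 → M/I on L5; bus BusRdX; mem=50
  op5 P0: store L4 := 80 → M/I on L4; bus BusRdX Flush; mem=22
  op6 P0: load  L5 → M/I on L5; bus (none); mem=50
  op7 P0: load  L4 → M/I on L4; bus (none); mem=22
  op8 P1: load  L5 → S/S on L5; bus BusRd Flush; mem=7
  op9 P1: load  L4 → S/S on L4; bus BusRd Flush; mem=80
  op10 P0: store L1 := 79 → M/I on L1; bus (none); mem=30
  op11 P1: load  L4 → S/S on L4; bus (none); mem=80
  op12 P1: store L0 := 47 → I/M on L0; bus BusRdX; mem=80
  op13 P1: load  L1 → S/S on L1; bus BusRd Flush; mem=79
  op14 P1: load  L0 → I/M on L0; bus (none); mem=80
  op15 P1: load  L2 → I/E on L2; bus BusRd; mem=10
  op16 P0: store L5 := 23 → M/I on L5; bus BusUpgr; mem=7

invalidations = 2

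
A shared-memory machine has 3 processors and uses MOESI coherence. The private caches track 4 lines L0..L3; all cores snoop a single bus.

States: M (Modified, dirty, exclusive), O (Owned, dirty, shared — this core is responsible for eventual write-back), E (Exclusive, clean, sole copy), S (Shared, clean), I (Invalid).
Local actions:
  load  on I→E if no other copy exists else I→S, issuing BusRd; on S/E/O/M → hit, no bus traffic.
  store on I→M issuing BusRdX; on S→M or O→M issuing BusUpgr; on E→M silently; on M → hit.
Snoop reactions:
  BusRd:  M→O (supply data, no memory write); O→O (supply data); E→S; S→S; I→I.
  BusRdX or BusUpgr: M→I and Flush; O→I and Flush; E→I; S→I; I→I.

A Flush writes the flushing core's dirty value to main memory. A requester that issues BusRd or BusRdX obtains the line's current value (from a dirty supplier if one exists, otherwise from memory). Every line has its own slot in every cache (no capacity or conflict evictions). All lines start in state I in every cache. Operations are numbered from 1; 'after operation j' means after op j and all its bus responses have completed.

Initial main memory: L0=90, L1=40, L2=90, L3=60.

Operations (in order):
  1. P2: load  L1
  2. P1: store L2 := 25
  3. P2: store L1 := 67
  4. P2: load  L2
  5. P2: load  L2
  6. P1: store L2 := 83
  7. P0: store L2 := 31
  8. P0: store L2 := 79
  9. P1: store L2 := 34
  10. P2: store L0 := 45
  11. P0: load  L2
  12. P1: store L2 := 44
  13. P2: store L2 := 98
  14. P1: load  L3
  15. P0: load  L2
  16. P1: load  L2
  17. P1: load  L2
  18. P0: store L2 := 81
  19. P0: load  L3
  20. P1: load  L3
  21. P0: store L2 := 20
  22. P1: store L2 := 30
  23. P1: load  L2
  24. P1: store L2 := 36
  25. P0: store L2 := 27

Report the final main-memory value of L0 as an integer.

1. P2: load  L1  bus=[BusRd]  L1: P0=I P1=I P2=E  mem[L1]=40
2. P1: store L2 := 25  bus=[BusRdX]  L2: P0=I P1=M P2=I  mem[L2]=90
3. P2: store L1 := 67  bus=[-]  L1: P0=I P1=I P2=M  mem[L1]=40
4. P2: load  L2  bus=[BusRd]  L2: P0=I P1=O P2=S  mem[L2]=90
5. P2: load  L2  bus=[-]  L2: P0=I P1=O P2=S  mem[L2]=90
6. P1: store L2 := 83  bus=[BusUpgr]  L2: P0=I P1=M P2=I  mem[L2]=90
7. P0: store L2 := 31  bus=[BusRdX,Flush]  L2: P0=M P1=I P2=I  mem[L2]=83
8. P0: store L2 := 79  bus=[-]  L2: P0=M P1=I P2=I  mem[L2]=83
9. P1: store L2 := 34  bus=[BusRdX,Flush]  L2: P0=I P1=M P2=I  mem[L2]=79
10. P2: store L0 := 45  bus=[BusRdX]  L0: P0=I P1=I P2=M  mem[L0]=90
11. P0: load  L2  bus=[BusRd]  L2: P0=S P1=O P2=I  mem[L2]=79
12. P1: store L2 := 44  bus=[BusUpgr]  L2: P0=I P1=M P2=I  mem[L2]=79
13. P2: store L2 := 98  bus=[BusRdX,Flush]  L2: P0=I P1=I P2=M  mem[L2]=44
14. P1: load  L3  bus=[BusRd]  L3: P0=I P1=E P2=I  mem[L3]=60
15. P0: load  L2  bus=[BusRd]  L2: P0=S P1=I P2=O  mem[L2]=44
16. P1: load  L2  bus=[BusRd]  L2: P0=S P1=S P2=O  mem[L2]=44
17. P1: load  L2  bus=[-]  L2: P0=S P1=S P2=O  mem[L2]=44
18. P0: store L2 := 81  bus=[BusUpgr,Flush]  L2: P0=M P1=I P2=I  mem[L2]=98
19. P0: load  L3  bus=[BusRd]  L3: P0=S P1=S P2=I  mem[L3]=60
20. P1: load  L3  bus=[-]  L3: P0=S P1=S P2=I  mem[L3]=60
21. P0: store L2 := 20  bus=[-]  L2: P0=M P1=I P2=I  mem[L2]=98
22. P1: store L2 := 30  bus=[BusRdX,Flush]  L2: P0=I P1=M P2=I  mem[L2]=20
23. P1: load  L2  bus=[-]  L2: P0=I P1=M P2=I  mem[L2]=20
24. P1: store L2 := 36  bus=[-]  L2: P0=I P1=M P2=I  mem[L2]=20
25. P0: store L2 := 27  bus=[BusRdX,Flush]  L2: P0=M P1=I P2=I  mem[L2]=36

memory[L0] = 90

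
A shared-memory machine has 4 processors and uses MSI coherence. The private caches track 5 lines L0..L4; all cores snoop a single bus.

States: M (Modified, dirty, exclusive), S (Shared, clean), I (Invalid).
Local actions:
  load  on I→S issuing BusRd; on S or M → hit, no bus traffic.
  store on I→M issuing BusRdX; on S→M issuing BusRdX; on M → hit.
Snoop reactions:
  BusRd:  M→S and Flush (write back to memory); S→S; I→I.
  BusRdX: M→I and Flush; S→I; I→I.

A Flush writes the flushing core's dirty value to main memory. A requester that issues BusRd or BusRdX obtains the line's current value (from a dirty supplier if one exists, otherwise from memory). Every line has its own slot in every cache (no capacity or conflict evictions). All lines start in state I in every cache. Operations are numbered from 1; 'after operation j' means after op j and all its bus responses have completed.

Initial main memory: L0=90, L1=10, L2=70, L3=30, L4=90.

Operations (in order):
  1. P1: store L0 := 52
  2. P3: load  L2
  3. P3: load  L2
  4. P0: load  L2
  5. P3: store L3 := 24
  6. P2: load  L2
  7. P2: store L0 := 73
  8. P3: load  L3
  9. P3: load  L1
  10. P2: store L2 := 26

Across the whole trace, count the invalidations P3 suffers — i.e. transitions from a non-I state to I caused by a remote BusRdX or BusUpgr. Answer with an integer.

invalidations = 1

  op1 P1: store L0 := 52 → I/M/I/I on L0; bus BusRdX; mem=90
  op2 P3: load  L2 → I/I/I/S on L2; bus BusRd; mem=70
  op3 P3: load  L2 → I/I/I/S on L2; bus (none); mem=70
  op4 P0: load  L2 → S/I/I/S on L2; bus BusRd; mem=70
  op5 P3: store L3 := 24 → I/I/I/M on L3; bus BusRdX; mem=30
  op6 P2: load  L2 → S/I/S/S on L2; bus BusRd; mem=70
  op7 P2: store L0 := 73 → I/I/M/I on L0; bus BusRdX Flush; mem=52
  op8 P3: load  L3 → I/I/I/M on L3; bus (none); mem=30
  op9 P3: load  L1 → I/I/I/S on L1; bus BusRd; mem=10
  op10 P2: store L2 := 26 → I/I/M/I on L2; bus BusRdX; mem=70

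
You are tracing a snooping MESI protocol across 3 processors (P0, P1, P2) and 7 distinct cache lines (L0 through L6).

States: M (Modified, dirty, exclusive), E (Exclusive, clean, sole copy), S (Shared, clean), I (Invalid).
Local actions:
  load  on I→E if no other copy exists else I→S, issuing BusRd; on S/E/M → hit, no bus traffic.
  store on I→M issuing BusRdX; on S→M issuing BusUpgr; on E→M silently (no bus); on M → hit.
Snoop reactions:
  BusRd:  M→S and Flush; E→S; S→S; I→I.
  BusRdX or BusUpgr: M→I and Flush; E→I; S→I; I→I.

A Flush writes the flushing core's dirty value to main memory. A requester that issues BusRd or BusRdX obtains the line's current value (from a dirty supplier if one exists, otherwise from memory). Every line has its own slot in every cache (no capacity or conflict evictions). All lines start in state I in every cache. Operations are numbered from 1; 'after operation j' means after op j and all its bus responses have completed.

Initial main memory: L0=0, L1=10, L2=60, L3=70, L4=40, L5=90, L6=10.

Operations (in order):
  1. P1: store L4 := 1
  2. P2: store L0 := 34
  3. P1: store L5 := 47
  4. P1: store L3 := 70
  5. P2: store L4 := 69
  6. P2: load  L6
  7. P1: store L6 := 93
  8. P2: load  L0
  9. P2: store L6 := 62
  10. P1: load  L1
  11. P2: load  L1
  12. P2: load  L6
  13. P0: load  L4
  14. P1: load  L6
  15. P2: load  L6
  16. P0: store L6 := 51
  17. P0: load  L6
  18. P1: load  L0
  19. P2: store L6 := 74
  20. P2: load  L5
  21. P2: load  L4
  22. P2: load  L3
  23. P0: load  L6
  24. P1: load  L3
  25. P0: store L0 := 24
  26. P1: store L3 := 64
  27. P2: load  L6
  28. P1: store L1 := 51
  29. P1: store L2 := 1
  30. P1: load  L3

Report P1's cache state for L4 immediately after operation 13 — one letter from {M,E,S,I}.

state = I

1. P1: store L4 := 1  bus=[BusRdX]  L4: P0=I P1=M P2=I  mem[L4]=40
2. P2: store L0 := 34  bus=[BusRdX]  L0: P0=I P1=I P2=M  mem[L0]=0
3. P1: store L5 := 47  bus=[BusRdX]  L5: P0=I P1=M P2=I  mem[L5]=90
4. P1: store L3 := 70  bus=[BusRdX]  L3: P0=I P1=M P2=I  mem[L3]=70
5. P2: store L4 := 69  bus=[BusRdX,Flush]  L4: P0=I P1=I P2=M  mem[L4]=1
6. P2: load  L6  bus=[BusRd]  L6: P0=I P1=I P2=E  mem[L6]=10
7. P1: store L6 := 93  bus=[BusRdX]  L6: P0=I P1=M P2=I  mem[L6]=10
8. P2: load  L0  bus=[-]  L0: P0=I P1=I P2=M  mem[L0]=0
9. P2: store L6 := 62  bus=[BusRdX,Flush]  L6: P0=I P1=I P2=M  mem[L6]=93
10. P1: load  L1  bus=[BusRd]  L1: P0=I P1=E P2=I  mem[L1]=10
11. P2: load  L1  bus=[BusRd]  L1: P0=I P1=S P2=S  mem[L1]=10
12. P2: load  L6  bus=[-]  L6: P0=I P1=I P2=M  mem[L6]=93
13. P0: load  L4  bus=[BusRd,Flush]  L4: P0=S P1=I P2=S  mem[L4]=69
14. P1: load  L6  bus=[BusRd,Flush]  L6: P0=I P1=S P2=S  mem[L6]=62
15. P2: load  L6  bus=[-]  L6: P0=I P1=S P2=S  mem[L6]=62
16. P0: store L6 := 51  bus=[BusRdX]  L6: P0=M P1=I P2=I  mem[L6]=62
17. P0: load  L6  bus=[-]  L6: P0=M P1=I P2=I  mem[L6]=62
18. P1: load  L0  bus=[BusRd,Flush]  L0: P0=I P1=S P2=S  mem[L0]=34
19. P2: store L6 := 74  bus=[BusRdX,Flush]  L6: P0=I P1=I P2=M  mem[L6]=51
20. P2: load  L5  bus=[BusRd,Flush]  L5: P0=I P1=S P2=S  mem[L5]=47
21. P2: load  L4  bus=[-]  L4: P0=S P1=I P2=S  mem[L4]=69
22. P2: load  L3  bus=[BusRd,Flush]  L3: P0=I P1=S P2=S  mem[L3]=70
23. P0: load  L6  bus=[BusRd,Flush]  L6: P0=S P1=I P2=S  mem[L6]=74
24. P1: load  L3  bus=[-]  L3: P0=I P1=S P2=S  mem[L3]=70
25. P0: store L0 := 24  bus=[BusRdX]  L0: P0=M P1=I P2=I  mem[L0]=34
26. P1: store L3 := 64  bus=[BusUpgr]  L3: P0=I P1=M P2=I  mem[L3]=70
27. P2: load  L6  bus=[-]  L6: P0=S P1=I P2=S  mem[L6]=74
28. P1: store L1 := 51  bus=[BusUpgr]  L1: P0=I P1=M P2=I  mem[L1]=10
29. P1: store L2 := 1  bus=[BusRdX]  L2: P0=I P1=M P2=I  mem[L2]=60
30. P1: load  L3  bus=[-]  L3: P0=I P1=M P2=I  mem[L3]=70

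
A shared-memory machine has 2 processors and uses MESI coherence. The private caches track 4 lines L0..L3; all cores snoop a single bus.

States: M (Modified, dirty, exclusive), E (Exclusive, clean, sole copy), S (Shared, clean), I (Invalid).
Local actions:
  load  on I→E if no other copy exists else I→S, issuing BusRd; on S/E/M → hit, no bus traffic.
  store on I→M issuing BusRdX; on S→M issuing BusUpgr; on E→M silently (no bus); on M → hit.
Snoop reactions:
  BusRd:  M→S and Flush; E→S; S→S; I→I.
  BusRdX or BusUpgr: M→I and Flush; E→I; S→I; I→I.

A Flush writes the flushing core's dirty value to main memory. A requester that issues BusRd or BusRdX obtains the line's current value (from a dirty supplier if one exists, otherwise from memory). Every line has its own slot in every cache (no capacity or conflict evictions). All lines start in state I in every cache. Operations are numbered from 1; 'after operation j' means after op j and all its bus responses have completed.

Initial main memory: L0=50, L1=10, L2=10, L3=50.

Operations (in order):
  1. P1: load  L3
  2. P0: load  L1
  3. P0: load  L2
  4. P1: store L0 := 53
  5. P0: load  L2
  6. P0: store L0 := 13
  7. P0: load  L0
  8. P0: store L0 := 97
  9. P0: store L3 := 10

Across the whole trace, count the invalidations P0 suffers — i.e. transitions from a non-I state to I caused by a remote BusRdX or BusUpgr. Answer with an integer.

invalidations = 0

1. P1: load  L3  bus=[BusRd]  L3: P0=I P1=E  mem[L3]=50
2. P0: load  L1  bus=[BusRd]  L1: P0=E P1=I  mem[L1]=10
3. P0: load  L2  bus=[BusRd]  L2: P0=E P1=I  mem[L2]=10
4. P1: store L0 := 53  bus=[BusRdX]  L0: P0=I P1=M  mem[L0]=50
5. P0: load  L2  bus=[-]  L2: P0=E P1=I  mem[L2]=10
6. P0: store L0 := 13  bus=[BusRdX,Flush]  L0: P0=M P1=I  mem[L0]=53
7. P0: load  L0  bus=[-]  L0: P0=M P1=I  mem[L0]=53
8. P0: store L0 := 97  bus=[-]  L0: P0=M P1=I  mem[L0]=53
9. P0: store L3 := 10  bus=[BusRdX]  L3: P0=M P1=I  mem[L3]=50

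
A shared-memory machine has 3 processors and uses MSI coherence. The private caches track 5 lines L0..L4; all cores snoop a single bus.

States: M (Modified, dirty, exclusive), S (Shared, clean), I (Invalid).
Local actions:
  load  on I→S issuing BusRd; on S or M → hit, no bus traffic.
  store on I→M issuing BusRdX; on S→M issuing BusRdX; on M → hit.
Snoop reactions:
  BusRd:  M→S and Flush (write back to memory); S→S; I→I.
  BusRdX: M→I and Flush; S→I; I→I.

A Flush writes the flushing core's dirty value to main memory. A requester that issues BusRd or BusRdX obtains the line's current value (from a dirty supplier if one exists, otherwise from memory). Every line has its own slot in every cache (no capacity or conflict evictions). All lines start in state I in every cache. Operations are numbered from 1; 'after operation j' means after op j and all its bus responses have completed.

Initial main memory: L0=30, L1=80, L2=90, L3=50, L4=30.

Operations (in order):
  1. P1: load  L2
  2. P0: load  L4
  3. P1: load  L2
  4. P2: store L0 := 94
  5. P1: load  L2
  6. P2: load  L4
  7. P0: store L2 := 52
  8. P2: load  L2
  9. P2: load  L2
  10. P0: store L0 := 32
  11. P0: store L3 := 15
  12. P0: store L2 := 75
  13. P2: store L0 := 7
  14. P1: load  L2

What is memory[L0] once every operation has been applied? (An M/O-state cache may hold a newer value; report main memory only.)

1. P1: load  L2  bus=[BusRd]  L2: P0=I P1=S P2=I  mem[L2]=90
2. P0: load  L4  bus=[BusRd]  L4: P0=S P1=I P2=I  mem[L4]=30
3. P1: load  L2  bus=[-]  L2: P0=I P1=S P2=I  mem[L2]=90
4. P2: store L0 := 94  bus=[BusRdX]  L0: P0=I P1=I P2=M  mem[L0]=30
5. P1: load  L2  bus=[-]  L2: P0=I P1=S P2=I  mem[L2]=90
6. P2: load  L4  bus=[BusRd]  L4: P0=S P1=I P2=S  mem[L4]=30
7. P0: store L2 := 52  bus=[BusRdX]  L2: P0=M P1=I P2=I  mem[L2]=90
8. P2: load  L2  bus=[BusRd,Flush]  L2: P0=S P1=I P2=S  mem[L2]=52
9. P2: load  L2  bus=[-]  L2: P0=S P1=I P2=S  mem[L2]=52
10. P0: store L0 := 32  bus=[BusRdX,Flush]  L0: P0=M P1=I P2=I  mem[L0]=94
11. P0: store L3 := 15  bus=[BusRdX]  L3: P0=M P1=I P2=I  mem[L3]=50
12. P0: store L2 := 75  bus=[BusRdX]  L2: P0=M P1=I P2=I  mem[L2]=52
13. P2: store L0 := 7  bus=[BusRdX,Flush]  L0: P0=I P1=I P2=M  mem[L0]=32
14. P1: load  L2  bus=[BusRd,Flush]  L2: P0=S P1=S P2=I  mem[L2]=75

memory[L0] = 32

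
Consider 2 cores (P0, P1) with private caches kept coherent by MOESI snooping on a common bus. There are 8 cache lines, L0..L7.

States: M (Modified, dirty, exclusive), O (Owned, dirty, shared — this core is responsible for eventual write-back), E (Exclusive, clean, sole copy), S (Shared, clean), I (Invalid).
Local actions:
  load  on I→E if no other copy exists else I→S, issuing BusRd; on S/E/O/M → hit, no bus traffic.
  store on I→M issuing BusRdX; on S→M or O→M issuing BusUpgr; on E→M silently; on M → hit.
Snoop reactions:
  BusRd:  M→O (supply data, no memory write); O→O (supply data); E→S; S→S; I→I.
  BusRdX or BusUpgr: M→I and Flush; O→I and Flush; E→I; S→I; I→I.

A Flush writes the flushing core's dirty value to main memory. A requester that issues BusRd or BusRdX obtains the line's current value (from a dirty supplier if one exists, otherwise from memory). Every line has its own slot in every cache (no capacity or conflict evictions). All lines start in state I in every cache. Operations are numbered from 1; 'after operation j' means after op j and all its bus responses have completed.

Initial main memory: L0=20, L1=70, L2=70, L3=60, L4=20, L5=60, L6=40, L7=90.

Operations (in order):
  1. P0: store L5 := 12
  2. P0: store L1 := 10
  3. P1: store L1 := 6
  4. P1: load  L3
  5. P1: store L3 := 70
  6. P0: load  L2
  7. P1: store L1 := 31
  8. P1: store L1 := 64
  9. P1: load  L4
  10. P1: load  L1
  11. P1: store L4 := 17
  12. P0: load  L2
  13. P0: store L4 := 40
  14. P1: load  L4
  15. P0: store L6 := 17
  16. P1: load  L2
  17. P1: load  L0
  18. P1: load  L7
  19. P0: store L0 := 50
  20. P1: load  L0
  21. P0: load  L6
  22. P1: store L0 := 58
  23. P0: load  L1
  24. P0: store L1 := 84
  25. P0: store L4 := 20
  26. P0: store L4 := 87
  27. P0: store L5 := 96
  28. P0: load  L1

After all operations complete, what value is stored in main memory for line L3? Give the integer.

step 1: P0: store L5 := 12  ⟶  MI  (L5)  txn=BusRdX  M[L5]=60
step 2: P0: store L1 := 10  ⟶  MI  (L1)  txn=BusRdX  M[L1]=70
step 3: P1: store L1 := 6  ⟶  IM  (L1)  txn=BusRdX+Flush  M[L1]=10
step 4: P1: load  L3  ⟶  IE  (L3)  txn=BusRd  M[L3]=60
step 5: P1: store L3 := 70  ⟶  IM  (L3)  txn=∅  M[L3]=60
step 6: P0: load  L2  ⟶  EI  (L2)  txn=BusRd  M[L2]=70
step 7: P1: store L1 := 31  ⟶  IM  (L1)  txn=∅  M[L1]=10
step 8: P1: store L1 := 64  ⟶  IM  (L1)  txn=∅  M[L1]=10
step 9: P1: load  L4  ⟶  IE  (L4)  txn=BusRd  M[L4]=20
step 10: P1: load  L1  ⟶  IM  (L1)  txn=∅  M[L1]=10
step 11: P1: store L4 := 17  ⟶  IM  (L4)  txn=∅  M[L4]=20
step 12: P0: load  L2  ⟶  EI  (L2)  txn=∅  M[L2]=70
step 13: P0: store L4 := 40  ⟶  MI  (L4)  txn=BusRdX+Flush  M[L4]=17
step 14: P1: load  L4  ⟶  OS  (L4)  txn=BusRd  M[L4]=17
step 15: P0: store L6 := 17  ⟶  MI  (L6)  txn=BusRdX  M[L6]=40
step 16: P1: load  L2  ⟶  SS  (L2)  txn=BusRd  M[L2]=70
step 17: P1: load  L0  ⟶  IE  (L0)  txn=BusRd  M[L0]=20
step 18: P1: load  L7  ⟶  IE  (L7)  txn=BusRd  M[L7]=90
step 19: P0: store L0 := 50  ⟶  MI  (L0)  txn=BusRdX  M[L0]=20
step 20: P1: load  L0  ⟶  OS  (L0)  txn=BusRd  M[L0]=20
step 21: P0: load  L6  ⟶  MI  (L6)  txn=∅  M[L6]=40
step 22: P1: store L0 := 58  ⟶  IM  (L0)  txn=BusUpgr+Flush  M[L0]=50
step 23: P0: load  L1  ⟶  SO  (L1)  txn=BusRd  M[L1]=10
step 24: P0: store L1 := 84  ⟶  MI  (L1)  txn=BusUpgr+Flush  M[L1]=64
step 25: P0: store L4 := 20  ⟶  MI  (L4)  txn=BusUpgr  M[L4]=17
step 26: P0: store L4 := 87  ⟶  MI  (L4)  txn=∅  M[L4]=17
step 27: P0: store L5 := 96  ⟶  MI  (L5)  txn=∅  M[L5]=60
step 28: P0: load  L1  ⟶  MI  (L1)  txn=∅  M[L1]=64

memory[L3] = 60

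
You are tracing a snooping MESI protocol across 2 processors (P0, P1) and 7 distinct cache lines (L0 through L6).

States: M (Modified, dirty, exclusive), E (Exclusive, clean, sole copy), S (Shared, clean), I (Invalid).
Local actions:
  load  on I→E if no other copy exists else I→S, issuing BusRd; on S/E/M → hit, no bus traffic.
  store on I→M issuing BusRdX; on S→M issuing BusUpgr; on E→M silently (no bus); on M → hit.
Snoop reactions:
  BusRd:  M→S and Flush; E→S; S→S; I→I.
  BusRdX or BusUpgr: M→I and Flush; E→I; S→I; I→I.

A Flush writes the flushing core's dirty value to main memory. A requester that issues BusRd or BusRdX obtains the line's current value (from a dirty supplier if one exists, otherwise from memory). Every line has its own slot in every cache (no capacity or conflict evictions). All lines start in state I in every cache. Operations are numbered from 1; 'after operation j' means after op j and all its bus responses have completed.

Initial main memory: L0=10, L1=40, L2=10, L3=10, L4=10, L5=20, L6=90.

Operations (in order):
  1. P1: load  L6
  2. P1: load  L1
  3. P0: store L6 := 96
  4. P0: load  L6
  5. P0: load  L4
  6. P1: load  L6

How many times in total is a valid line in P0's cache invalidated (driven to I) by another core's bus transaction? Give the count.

invalidations = 0

[1] P1: load  L6 | P0:I, P1:E(90) | bus: BusRd
[2] P1: load  L1 | P0:I, P1:E(40) | bus: BusRd
[3] P0: store L6 := 96 | P0:M(96), P1:I | bus: BusRdX
[4] P0: load  L6 | P0:M(96), P1:I | bus: none
[5] P0: load  L4 | P0:E(10), P1:I | bus: BusRd
[6] P1: load  L6 | P0:S(96), P1:S(96) | bus: BusRd,Flush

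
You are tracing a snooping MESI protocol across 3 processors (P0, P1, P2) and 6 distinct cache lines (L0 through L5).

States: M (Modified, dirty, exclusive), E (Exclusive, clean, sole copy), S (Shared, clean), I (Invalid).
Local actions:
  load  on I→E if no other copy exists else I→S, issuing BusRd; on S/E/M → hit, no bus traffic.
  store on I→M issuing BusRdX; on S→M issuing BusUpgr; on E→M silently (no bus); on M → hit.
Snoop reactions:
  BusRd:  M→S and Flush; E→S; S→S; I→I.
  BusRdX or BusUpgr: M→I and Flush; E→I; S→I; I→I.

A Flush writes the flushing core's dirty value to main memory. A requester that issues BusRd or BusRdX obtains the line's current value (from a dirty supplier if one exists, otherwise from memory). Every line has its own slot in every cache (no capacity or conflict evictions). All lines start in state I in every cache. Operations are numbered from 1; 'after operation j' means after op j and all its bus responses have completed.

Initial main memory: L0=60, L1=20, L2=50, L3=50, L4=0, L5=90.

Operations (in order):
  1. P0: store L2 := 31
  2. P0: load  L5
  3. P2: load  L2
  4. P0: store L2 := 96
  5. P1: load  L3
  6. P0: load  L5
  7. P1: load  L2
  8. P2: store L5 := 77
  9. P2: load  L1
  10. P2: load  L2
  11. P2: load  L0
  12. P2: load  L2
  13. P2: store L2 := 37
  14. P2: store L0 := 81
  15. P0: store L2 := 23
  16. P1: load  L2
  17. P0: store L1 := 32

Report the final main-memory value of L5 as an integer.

memory[L5] = 90

1. P0: store L2 := 31  bus=[BusRdX]  L2: P0=M P1=I P2=I  mem[L2]=50
2. P0: load  L5  bus=[BusRd]  L5: P0=E P1=I P2=I  mem[L5]=90
3. P2: load  L2  bus=[BusRd,Flush]  L2: P0=S P1=I P2=S  mem[L2]=31
4. P0: store L2 := 96  bus=[BusUpgr]  L2: P0=M P1=I P2=I  mem[L2]=31
5. P1: load  L3  bus=[BusRd]  L3: P0=I P1=E P2=I  mem[L3]=50
6. P0: load  L5  bus=[-]  L5: P0=E P1=I P2=I  mem[L5]=90
7. P1: load  L2  bus=[BusRd,Flush]  L2: P0=S P1=S P2=I  mem[L2]=96
8. P2: store L5 := 77  bus=[BusRdX]  L5: P0=I P1=I P2=M  mem[L5]=90
9. P2: load  L1  bus=[BusRd]  L1: P0=I P1=I P2=E  mem[L1]=20
10. P2: load  L2  bus=[BusRd]  L2: P0=S P1=S P2=S  mem[L2]=96
11. P2: load  L0  bus=[BusRd]  L0: P0=I P1=I P2=E  mem[L0]=60
12. P2: load  L2  bus=[-]  L2: P0=S P1=S P2=S  mem[L2]=96
13. P2: store L2 := 37  bus=[BusUpgr]  L2: P0=I P1=I P2=M  mem[L2]=96
14. P2: store L0 := 81  bus=[-]  L0: P0=I P1=I P2=M  mem[L0]=60
15. P0: store L2 := 23  bus=[BusRdX,Flush]  L2: P0=M P1=I P2=I  mem[L2]=37
16. P1: load  L2  bus=[BusRd,Flush]  L2: P0=S P1=S P2=I  mem[L2]=23
17. P0: store L1 := 32  bus=[BusRdX]  L1: P0=M P1=I P2=I  mem[L1]=20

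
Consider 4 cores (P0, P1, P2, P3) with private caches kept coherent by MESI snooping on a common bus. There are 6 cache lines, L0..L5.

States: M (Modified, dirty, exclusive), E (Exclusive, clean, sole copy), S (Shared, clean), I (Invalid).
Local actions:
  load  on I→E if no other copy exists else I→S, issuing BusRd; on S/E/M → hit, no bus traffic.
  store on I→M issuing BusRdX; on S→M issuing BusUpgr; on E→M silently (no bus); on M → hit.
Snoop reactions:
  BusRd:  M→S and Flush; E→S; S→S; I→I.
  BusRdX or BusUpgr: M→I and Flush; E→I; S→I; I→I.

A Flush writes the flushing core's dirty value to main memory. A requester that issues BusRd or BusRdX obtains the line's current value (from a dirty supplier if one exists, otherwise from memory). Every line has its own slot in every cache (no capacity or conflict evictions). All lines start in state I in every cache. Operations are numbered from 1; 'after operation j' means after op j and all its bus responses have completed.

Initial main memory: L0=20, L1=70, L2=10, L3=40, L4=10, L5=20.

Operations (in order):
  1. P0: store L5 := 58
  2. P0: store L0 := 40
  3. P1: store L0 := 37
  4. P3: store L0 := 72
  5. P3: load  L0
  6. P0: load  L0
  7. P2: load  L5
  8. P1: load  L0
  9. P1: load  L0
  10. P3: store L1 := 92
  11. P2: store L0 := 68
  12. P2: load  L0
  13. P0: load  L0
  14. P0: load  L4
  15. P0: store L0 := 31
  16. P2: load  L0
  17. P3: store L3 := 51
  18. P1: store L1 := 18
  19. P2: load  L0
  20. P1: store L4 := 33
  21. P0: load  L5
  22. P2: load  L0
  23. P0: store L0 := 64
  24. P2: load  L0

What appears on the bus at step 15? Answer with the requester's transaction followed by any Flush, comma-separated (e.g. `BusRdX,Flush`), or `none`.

bus = BusUpgr

1. P0: store L5 := 58  bus=[BusRdX]  L5: P0=M P1=I P2=I P3=I  mem[L5]=20
2. P0: store L0 := 40  bus=[BusRdX]  L0: P0=M P1=I P2=I P3=I  mem[L0]=20
3. P1: store L0 := 37  bus=[BusRdX,Flush]  L0: P0=I P1=M P2=I P3=I  mem[L0]=40
4. P3: store L0 := 72  bus=[BusRdX,Flush]  L0: P0=I P1=I P2=I P3=M  mem[L0]=37
5. P3: load  L0  bus=[-]  L0: P0=I P1=I P2=I P3=M  mem[L0]=37
6. P0: load  L0  bus=[BusRd,Flush]  L0: P0=S P1=I P2=I P3=S  mem[L0]=72
7. P2: load  L5  bus=[BusRd,Flush]  L5: P0=S P1=I P2=S P3=I  mem[L5]=58
8. P1: load  L0  bus=[BusRd]  L0: P0=S P1=S P2=I P3=S  mem[L0]=72
9. P1: load  L0  bus=[-]  L0: P0=S P1=S P2=I P3=S  mem[L0]=72
10. P3: store L1 := 92  bus=[BusRdX]  L1: P0=I P1=I P2=I P3=M  mem[L1]=70
11. P2: store L0 := 68  bus=[BusRdX]  L0: P0=I P1=I P2=M P3=I  mem[L0]=72
12. P2: load  L0  bus=[-]  L0: P0=I P1=I P2=M P3=I  mem[L0]=72
13. P0: load  L0  bus=[BusRd,Flush]  L0: P0=S P1=I P2=S P3=I  mem[L0]=68
14. P0: load  L4  bus=[BusRd]  L4: P0=E P1=I P2=I P3=I  mem[L4]=10
15. P0: store L0 := 31  bus=[BusUpgr]  L0: P0=M P1=I P2=I P3=I  mem[L0]=68
16. P2: load  L0  bus=[BusRd,Flush]  L0: P0=S P1=I P2=S P3=I  mem[L0]=31
17. P3: store L3 := 51  bus=[BusRdX]  L3: P0=I P1=I P2=I P3=M  mem[L3]=40
18. P1: store L1 := 18  bus=[BusRdX,Flush]  L1: P0=I P1=M P2=I P3=I  mem[L1]=92
19. P2: load  L0  bus=[-]  L0: P0=S P1=I P2=S P3=I  mem[L0]=31
20. P1: store L4 := 33  bus=[BusRdX]  L4: P0=I P1=M P2=I P3=I  mem[L4]=10
21. P0: load  L5  bus=[-]  L5: P0=S P1=I P2=S P3=I  mem[L5]=58
22. P2: load  L0  bus=[-]  L0: P0=S P1=I P2=S P3=I  mem[L0]=31
23. P0: store L0 := 64  bus=[BusUpgr]  L0: P0=M P1=I P2=I P3=I  mem[L0]=31
24. P2: load  L0  bus=[BusRd,Flush]  L0: P0=S P1=I P2=S P3=I  mem[L0]=64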